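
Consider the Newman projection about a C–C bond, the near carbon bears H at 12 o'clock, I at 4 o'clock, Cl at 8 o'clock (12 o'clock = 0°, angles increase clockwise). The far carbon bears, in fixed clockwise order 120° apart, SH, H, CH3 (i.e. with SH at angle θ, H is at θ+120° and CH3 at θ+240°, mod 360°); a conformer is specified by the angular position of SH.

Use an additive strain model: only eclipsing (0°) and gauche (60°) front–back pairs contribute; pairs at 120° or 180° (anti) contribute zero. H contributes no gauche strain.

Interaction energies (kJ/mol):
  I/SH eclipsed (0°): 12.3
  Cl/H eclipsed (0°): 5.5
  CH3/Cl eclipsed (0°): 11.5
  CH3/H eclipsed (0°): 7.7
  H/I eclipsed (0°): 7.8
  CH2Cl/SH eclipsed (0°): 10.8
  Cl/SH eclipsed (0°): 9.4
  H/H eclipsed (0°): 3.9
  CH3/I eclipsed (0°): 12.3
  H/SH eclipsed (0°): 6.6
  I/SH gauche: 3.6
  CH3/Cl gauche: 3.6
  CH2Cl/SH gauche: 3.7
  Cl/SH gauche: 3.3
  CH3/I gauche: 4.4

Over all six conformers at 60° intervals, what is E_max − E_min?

18.7 kJ/mol

SH at 0° (eclipsed): H(0°)/SH(0°) eclipsed 6.6; I(120°)/H(120°) eclipsed 7.8; Cl(240°)/CH3(240°) eclipsed 11.5 → 25.9 kJ/mol.
SH at 60° (staggered): I(120°)/SH(60°) gauche 3.6; Cl(240°)/CH3(300°) gauche 3.6 → 7.2 kJ/mol.
SH at 120° (eclipsed): H(0°)/CH3(0°) eclipsed 7.7; I(120°)/SH(120°) eclipsed 12.3; Cl(240°)/H(240°) eclipsed 5.5 → 25.5 kJ/mol.
SH at 180° (staggered): I(120°)/SH(180°) gauche 3.6; I(120°)/CH3(60°) gauche 4.4; Cl(240°)/SH(180°) gauche 3.3 → 11.3 kJ/mol.
SH at 240° (eclipsed): H(0°)/H(0°) eclipsed 3.9; I(120°)/CH3(120°) eclipsed 12.3; Cl(240°)/SH(240°) eclipsed 9.4 → 25.6 kJ/mol.
SH at 300° (staggered): I(120°)/CH3(180°) gauche 4.4; Cl(240°)/SH(300°) gauche 3.3; Cl(240°)/CH3(180°) gauche 3.6 → 11.3 kJ/mol.
Max at 0° (25.9 kJ/mol), min at 60° (7.2 kJ/mol); barrier = 18.7 kJ/mol.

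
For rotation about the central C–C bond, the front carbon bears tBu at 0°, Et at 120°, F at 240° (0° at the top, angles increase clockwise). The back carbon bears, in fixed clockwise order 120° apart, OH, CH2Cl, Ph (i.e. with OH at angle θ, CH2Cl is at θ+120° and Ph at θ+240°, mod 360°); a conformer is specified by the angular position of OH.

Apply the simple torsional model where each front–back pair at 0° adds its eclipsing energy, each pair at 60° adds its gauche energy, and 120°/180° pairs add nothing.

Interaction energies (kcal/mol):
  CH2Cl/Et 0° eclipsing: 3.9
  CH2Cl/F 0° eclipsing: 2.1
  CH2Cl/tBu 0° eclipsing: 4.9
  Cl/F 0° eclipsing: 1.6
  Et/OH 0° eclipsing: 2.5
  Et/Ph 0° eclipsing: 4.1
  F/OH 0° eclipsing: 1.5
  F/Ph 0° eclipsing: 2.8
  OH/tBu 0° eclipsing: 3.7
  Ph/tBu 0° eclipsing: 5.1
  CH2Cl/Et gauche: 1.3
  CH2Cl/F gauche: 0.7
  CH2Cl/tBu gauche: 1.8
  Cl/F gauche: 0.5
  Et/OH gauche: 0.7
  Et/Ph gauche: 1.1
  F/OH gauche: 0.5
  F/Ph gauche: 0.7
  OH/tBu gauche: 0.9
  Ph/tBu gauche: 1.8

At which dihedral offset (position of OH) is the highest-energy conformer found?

240°

OH at 0° is eclipsed. tBu at 0° is eclipsed with OH at 0° (3.7); Et at 120° is eclipsed with CH2Cl at 120° (3.9); F at 240° is eclipsed with Ph at 240° (2.8). Total 10.4 kcal/mol.
OH at 60° is staggered. tBu at 0° is gauche with OH at 60° (0.9); tBu at 0° is gauche with Ph at 300° (1.8); Et at 120° is gauche with OH at 60° (0.7); Et at 120° is gauche with CH2Cl at 180° (1.3); F at 240° is gauche with CH2Cl at 180° (0.7); F at 240° is gauche with Ph at 300° (0.7). Total 6.1 kcal/mol.
OH at 120° is eclipsed. tBu at 0° is eclipsed with Ph at 0° (5.1); Et at 120° is eclipsed with OH at 120° (2.5); F at 240° is eclipsed with CH2Cl at 240° (2.1). Total 9.7 kcal/mol.
OH at 180° is staggered. tBu at 0° is gauche with CH2Cl at 300° (1.8); tBu at 0° is gauche with Ph at 60° (1.8); Et at 120° is gauche with OH at 180° (0.7); Et at 120° is gauche with Ph at 60° (1.1); F at 240° is gauche with OH at 180° (0.5); F at 240° is gauche with CH2Cl at 300° (0.7). Total 6.6 kcal/mol.
OH at 240° is eclipsed. tBu at 0° is eclipsed with CH2Cl at 0° (4.9); Et at 120° is eclipsed with Ph at 120° (4.1); F at 240° is eclipsed with OH at 240° (1.5). Total 10.5 kcal/mol.
OH at 300° is staggered. tBu at 0° is gauche with OH at 300° (0.9); tBu at 0° is gauche with CH2Cl at 60° (1.8); Et at 120° is gauche with CH2Cl at 60° (1.3); Et at 120° is gauche with Ph at 180° (1.1); F at 240° is gauche with OH at 300° (0.5); F at 240° is gauche with Ph at 180° (0.7). Total 6.3 kcal/mol.
The maximum (10.5 kcal/mol) occurs with OH at 240°.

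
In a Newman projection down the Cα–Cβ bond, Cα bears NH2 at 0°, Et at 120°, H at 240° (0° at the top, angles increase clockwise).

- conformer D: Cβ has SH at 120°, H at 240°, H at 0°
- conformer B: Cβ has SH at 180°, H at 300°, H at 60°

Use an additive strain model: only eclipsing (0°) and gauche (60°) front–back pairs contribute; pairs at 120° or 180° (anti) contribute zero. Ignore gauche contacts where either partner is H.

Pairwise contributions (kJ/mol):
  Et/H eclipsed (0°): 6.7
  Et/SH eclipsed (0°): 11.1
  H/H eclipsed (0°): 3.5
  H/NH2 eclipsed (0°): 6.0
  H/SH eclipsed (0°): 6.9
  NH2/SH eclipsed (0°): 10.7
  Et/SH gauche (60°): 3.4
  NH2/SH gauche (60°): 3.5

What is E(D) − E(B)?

+17.2 kJ/mol

D (eclipsed): NH2(0°)/H(0°) eclipsed 6.0; Et(120°)/SH(120°) eclipsed 11.1; H(240°)/H(240°) eclipsed 3.5 → 20.6 kJ/mol.
B (staggered): Et(120°)/SH(180°) gauche 3.4 → 3.4 kJ/mol.
E(D) − E(B) = 20.6 − 3.4 = +17.2 kJ/mol.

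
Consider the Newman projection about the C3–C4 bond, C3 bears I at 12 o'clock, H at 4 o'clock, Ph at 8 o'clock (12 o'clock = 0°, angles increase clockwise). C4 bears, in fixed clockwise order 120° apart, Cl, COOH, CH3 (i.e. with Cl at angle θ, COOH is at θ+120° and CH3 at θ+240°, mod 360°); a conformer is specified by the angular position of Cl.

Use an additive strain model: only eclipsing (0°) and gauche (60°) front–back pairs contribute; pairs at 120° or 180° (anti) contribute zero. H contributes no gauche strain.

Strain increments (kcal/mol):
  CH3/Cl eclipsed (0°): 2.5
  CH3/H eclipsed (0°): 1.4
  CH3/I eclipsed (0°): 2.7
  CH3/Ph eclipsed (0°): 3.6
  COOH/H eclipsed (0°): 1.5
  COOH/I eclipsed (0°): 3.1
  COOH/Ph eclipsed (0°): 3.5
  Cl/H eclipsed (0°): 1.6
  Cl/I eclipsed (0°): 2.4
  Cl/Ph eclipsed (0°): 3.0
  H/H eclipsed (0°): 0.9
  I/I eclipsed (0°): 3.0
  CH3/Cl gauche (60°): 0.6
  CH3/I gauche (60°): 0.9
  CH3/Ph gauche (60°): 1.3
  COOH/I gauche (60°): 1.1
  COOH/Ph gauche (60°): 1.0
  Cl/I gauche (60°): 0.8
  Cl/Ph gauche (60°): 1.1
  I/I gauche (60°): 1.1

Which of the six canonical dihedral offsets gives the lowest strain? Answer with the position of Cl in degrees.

60°

Cl at 0° (eclipsed): I–Cl eclipsed, H–COOH eclipsed, Ph–CH3 eclipsed; 2.4 + 1.5 + 3.6 = 7.5 kcal/mol.
Cl at 60° (staggered): I–Cl gauche, I–CH3 gauche, Ph–COOH gauche, Ph–CH3 gauche; 0.8 + 0.9 + 1.0 + 1.3 = 4.0 kcal/mol.
Cl at 120° (eclipsed): I–CH3 eclipsed, H–Cl eclipsed, Ph–COOH eclipsed; 2.7 + 1.6 + 3.5 = 7.8 kcal/mol.
Cl at 180° (staggered): I–COOH gauche, I–CH3 gauche, Ph–Cl gauche, Ph–COOH gauche; 1.1 + 0.9 + 1.1 + 1.0 = 4.1 kcal/mol.
Cl at 240° (eclipsed): I–COOH eclipsed, H–CH3 eclipsed, Ph–Cl eclipsed; 3.1 + 1.4 + 3.0 = 7.5 kcal/mol.
Cl at 300° (staggered): I–Cl gauche, I–COOH gauche, Ph–Cl gauche, Ph–CH3 gauche; 0.8 + 1.1 + 1.1 + 1.3 = 4.3 kcal/mol.
The minimum (4.0 kcal/mol) occurs with Cl at 60°.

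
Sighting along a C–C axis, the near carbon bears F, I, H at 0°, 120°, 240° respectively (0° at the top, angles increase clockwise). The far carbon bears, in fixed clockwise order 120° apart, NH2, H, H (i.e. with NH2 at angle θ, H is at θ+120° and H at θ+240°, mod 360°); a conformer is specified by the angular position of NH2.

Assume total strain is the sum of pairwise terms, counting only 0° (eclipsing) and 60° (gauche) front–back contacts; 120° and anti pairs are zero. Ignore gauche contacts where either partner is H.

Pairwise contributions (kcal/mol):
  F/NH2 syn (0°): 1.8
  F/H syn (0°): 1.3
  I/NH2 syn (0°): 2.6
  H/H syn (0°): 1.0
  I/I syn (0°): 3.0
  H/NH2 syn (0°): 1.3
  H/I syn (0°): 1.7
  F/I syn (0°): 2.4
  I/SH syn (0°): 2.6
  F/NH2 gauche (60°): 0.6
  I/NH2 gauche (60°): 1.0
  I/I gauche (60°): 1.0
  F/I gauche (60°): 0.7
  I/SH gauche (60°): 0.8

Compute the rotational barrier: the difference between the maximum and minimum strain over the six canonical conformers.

4.3 kcal/mol

NH2 at 0° (eclipsed): F–NH2 eclipsed, I–H eclipsed, H–H eclipsed; 1.8 + 1.7 + 1.0 = 4.5 kcal/mol.
NH2 at 60° (staggered): F–NH2 gauche, I–NH2 gauche; 0.6 + 1.0 = 1.6 kcal/mol.
NH2 at 120° (eclipsed): F–H eclipsed, I–NH2 eclipsed, H–H eclipsed; 1.3 + 2.6 + 1.0 = 4.9 kcal/mol.
NH2 at 180° (staggered): I–NH2 gauche; 1.0 = 1.0 kcal/mol.
NH2 at 240° (eclipsed): F–H eclipsed, I–H eclipsed, H–NH2 eclipsed; 1.3 + 1.7 + 1.3 = 4.3 kcal/mol.
NH2 at 300° (staggered): F–NH2 gauche; 0.6 = 0.6 kcal/mol.
Max at 120° (4.9 kcal/mol), min at 300° (0.6 kcal/mol); barrier = 4.3 kcal/mol.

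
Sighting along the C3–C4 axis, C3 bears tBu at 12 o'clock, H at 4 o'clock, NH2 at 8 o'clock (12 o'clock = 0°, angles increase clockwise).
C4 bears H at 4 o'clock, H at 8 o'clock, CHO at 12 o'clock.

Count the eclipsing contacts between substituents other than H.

Non-H eclipsing pairs: tBu(0°)/CHO(0°) — 1 interaction.

1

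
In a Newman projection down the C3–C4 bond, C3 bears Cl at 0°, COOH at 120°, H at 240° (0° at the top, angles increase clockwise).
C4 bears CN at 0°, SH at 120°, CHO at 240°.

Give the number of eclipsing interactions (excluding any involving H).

2

Non-H eclipsing pairs: Cl(0°)/CN(0°); COOH(120°)/SH(120°) — 2 interactions.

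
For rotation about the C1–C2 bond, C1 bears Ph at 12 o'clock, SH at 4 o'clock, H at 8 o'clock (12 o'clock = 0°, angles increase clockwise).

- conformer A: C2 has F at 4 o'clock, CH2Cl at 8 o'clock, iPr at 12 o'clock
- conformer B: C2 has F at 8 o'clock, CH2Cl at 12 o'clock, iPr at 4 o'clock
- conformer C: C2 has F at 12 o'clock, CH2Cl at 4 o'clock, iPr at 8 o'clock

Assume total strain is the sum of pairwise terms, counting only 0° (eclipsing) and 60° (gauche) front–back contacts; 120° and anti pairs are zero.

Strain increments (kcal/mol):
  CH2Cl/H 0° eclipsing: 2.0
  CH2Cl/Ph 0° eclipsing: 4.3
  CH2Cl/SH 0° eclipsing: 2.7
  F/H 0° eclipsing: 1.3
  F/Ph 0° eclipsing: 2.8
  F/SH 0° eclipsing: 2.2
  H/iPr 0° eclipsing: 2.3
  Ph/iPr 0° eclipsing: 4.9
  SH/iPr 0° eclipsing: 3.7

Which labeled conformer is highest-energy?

A (eclipsed): Ph–iPr eclipsed, SH–F eclipsed, H–CH2Cl eclipsed; 4.9 + 2.2 + 2.0 = 9.1 kcal/mol.
B (eclipsed): Ph–CH2Cl eclipsed, SH–iPr eclipsed, H–F eclipsed; 4.3 + 3.7 + 1.3 = 9.3 kcal/mol.
C (eclipsed): Ph–F eclipsed, SH–CH2Cl eclipsed, H–iPr eclipsed; 2.8 + 2.7 + 2.3 = 7.8 kcal/mol.
B has the highest total (9.3 kcal/mol).

B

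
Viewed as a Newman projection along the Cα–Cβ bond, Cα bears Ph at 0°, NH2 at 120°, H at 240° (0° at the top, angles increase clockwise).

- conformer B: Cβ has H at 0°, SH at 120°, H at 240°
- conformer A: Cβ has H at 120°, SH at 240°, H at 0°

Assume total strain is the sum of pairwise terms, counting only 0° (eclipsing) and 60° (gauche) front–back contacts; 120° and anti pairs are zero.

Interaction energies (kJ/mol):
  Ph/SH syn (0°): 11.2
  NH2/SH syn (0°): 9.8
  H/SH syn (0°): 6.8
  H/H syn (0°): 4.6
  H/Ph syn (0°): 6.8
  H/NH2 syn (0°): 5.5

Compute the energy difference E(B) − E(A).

+2.1 kJ/mol

B (eclipsed): Ph–H eclipsed, NH2–SH eclipsed, H–H eclipsed; 6.8 + 9.8 + 4.6 = 21.2 kJ/mol.
A (eclipsed): Ph–H eclipsed, NH2–H eclipsed, H–SH eclipsed; 6.8 + 5.5 + 6.8 = 19.1 kJ/mol.
E(B) − E(A) = 21.2 − 19.1 = +2.1 kJ/mol.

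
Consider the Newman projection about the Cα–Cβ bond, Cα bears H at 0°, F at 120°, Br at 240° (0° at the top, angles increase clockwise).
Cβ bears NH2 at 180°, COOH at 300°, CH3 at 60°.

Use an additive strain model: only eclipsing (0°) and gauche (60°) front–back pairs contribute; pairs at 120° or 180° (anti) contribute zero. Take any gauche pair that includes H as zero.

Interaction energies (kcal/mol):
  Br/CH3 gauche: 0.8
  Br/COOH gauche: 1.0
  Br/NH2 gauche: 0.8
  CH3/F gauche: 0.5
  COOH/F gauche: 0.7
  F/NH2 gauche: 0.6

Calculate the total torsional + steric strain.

This conformer (staggered): F–NH2 gauche, F–CH3 gauche, Br–NH2 gauche, Br–COOH gauche; 0.6 + 0.5 + 0.8 + 1.0 = 2.9 kcal/mol.

2.9 kcal/mol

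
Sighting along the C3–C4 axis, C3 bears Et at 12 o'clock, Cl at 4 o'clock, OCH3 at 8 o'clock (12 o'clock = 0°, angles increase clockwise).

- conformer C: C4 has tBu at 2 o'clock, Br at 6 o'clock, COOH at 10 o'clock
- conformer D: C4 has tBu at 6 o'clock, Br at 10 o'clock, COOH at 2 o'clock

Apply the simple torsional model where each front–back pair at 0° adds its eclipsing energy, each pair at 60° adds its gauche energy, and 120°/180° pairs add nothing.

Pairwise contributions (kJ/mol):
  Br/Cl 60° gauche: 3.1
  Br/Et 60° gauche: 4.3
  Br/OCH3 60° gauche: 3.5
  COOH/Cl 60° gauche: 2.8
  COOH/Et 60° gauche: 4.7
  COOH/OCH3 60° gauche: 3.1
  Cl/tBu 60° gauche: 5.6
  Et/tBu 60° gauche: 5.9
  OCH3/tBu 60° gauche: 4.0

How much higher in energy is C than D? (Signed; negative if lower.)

+1.0 kJ/mol

C (staggered): Et(0°)/tBu(60°) gauche 5.9; Et(0°)/COOH(300°) gauche 4.7; Cl(120°)/tBu(60°) gauche 5.6; Cl(120°)/Br(180°) gauche 3.1; OCH3(240°)/Br(180°) gauche 3.5; OCH3(240°)/COOH(300°) gauche 3.1 → 25.9 kJ/mol.
D (staggered): Et(0°)/Br(300°) gauche 4.3; Et(0°)/COOH(60°) gauche 4.7; Cl(120°)/tBu(180°) gauche 5.6; Cl(120°)/COOH(60°) gauche 2.8; OCH3(240°)/tBu(180°) gauche 4.0; OCH3(240°)/Br(300°) gauche 3.5 → 24.9 kJ/mol.
E(C) − E(D) = 25.9 − 24.9 = +1.0 kJ/mol.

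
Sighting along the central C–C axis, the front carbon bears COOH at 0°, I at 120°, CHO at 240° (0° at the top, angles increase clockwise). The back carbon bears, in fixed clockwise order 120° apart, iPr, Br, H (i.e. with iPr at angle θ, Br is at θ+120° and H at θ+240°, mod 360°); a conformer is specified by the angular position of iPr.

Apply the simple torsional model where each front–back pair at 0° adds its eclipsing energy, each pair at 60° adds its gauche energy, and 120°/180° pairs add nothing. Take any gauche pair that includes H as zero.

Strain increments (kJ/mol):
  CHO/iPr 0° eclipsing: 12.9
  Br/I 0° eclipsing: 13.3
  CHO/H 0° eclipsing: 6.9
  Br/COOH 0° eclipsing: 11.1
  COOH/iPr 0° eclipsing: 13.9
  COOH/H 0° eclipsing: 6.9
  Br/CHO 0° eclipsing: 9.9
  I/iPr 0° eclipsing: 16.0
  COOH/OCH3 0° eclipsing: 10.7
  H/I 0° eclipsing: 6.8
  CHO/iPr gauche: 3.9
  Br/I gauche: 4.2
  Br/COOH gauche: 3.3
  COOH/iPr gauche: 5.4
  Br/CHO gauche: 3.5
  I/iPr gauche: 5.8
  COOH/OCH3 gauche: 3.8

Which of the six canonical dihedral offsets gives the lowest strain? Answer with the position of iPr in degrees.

iPr at 0° (eclipsed): COOH(0°)/iPr(0°) eclipsed 13.9; I(120°)/Br(120°) eclipsed 13.3; CHO(240°)/H(240°) eclipsed 6.9 → 34.1 kJ/mol.
iPr at 60° (staggered): COOH(0°)/iPr(60°) gauche 5.4; I(120°)/iPr(60°) gauche 5.8; I(120°)/Br(180°) gauche 4.2; CHO(240°)/Br(180°) gauche 3.5 → 18.9 kJ/mol.
iPr at 120° (eclipsed): COOH(0°)/H(0°) eclipsed 6.9; I(120°)/iPr(120°) eclipsed 16.0; CHO(240°)/Br(240°) eclipsed 9.9 → 32.8 kJ/mol.
iPr at 180° (staggered): COOH(0°)/Br(300°) gauche 3.3; I(120°)/iPr(180°) gauche 5.8; CHO(240°)/iPr(180°) gauche 3.9; CHO(240°)/Br(300°) gauche 3.5 → 16.5 kJ/mol.
iPr at 240° (eclipsed): COOH(0°)/Br(0°) eclipsed 11.1; I(120°)/H(120°) eclipsed 6.8; CHO(240°)/iPr(240°) eclipsed 12.9 → 30.8 kJ/mol.
iPr at 300° (staggered): COOH(0°)/iPr(300°) gauche 5.4; COOH(0°)/Br(60°) gauche 3.3; I(120°)/Br(60°) gauche 4.2; CHO(240°)/iPr(300°) gauche 3.9 → 16.8 kJ/mol.
The minimum (16.5 kJ/mol) occurs with iPr at 180°.

180°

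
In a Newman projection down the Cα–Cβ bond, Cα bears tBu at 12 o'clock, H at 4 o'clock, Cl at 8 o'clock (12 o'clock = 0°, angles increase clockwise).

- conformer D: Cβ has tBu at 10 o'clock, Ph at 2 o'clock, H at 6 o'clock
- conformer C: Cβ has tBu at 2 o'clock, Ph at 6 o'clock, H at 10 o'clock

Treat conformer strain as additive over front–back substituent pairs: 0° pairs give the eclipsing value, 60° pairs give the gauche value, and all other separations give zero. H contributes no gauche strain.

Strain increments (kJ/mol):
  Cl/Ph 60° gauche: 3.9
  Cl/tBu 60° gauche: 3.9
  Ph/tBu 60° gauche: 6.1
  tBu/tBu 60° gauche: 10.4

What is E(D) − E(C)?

+6.1 kJ/mol

D is staggered. tBu at 0° is gauche with tBu at 300° (10.4); tBu at 0° is gauche with Ph at 60° (6.1); Cl at 240° is gauche with tBu at 300° (3.9). Total 20.4 kJ/mol.
C is staggered. tBu at 0° is gauche with tBu at 60° (10.4); Cl at 240° is gauche with Ph at 180° (3.9). Total 14.3 kJ/mol.
E(D) − E(C) = 20.4 − 14.3 = +6.1 kJ/mol.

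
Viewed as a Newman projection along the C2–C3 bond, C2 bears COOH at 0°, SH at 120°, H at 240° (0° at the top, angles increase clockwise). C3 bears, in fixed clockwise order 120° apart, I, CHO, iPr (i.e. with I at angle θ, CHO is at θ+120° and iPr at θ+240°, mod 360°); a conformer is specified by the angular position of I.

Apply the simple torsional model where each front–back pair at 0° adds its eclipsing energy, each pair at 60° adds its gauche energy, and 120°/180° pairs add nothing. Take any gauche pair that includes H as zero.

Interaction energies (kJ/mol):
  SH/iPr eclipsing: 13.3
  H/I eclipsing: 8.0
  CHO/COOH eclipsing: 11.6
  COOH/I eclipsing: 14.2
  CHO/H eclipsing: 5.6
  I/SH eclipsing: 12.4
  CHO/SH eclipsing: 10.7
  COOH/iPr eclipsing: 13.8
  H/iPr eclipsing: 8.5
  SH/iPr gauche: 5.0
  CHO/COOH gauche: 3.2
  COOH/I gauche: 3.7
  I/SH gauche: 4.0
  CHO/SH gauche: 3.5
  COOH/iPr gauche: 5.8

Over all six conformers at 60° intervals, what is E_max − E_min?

18.0 kJ/mol

I at 0° (eclipsed): COOH(0°)/I(0°) eclipsed 14.2; SH(120°)/CHO(120°) eclipsed 10.7; H(240°)/iPr(240°) eclipsed 8.5 → 33.4 kJ/mol.
I at 60° (staggered): COOH(0°)/I(60°) gauche 3.7; COOH(0°)/iPr(300°) gauche 5.8; SH(120°)/I(60°) gauche 4.0; SH(120°)/CHO(180°) gauche 3.5 → 17.0 kJ/mol.
I at 120° (eclipsed): COOH(0°)/iPr(0°) eclipsed 13.8; SH(120°)/I(120°) eclipsed 12.4; H(240°)/CHO(240°) eclipsed 5.6 → 31.8 kJ/mol.
I at 180° (staggered): COOH(0°)/CHO(300°) gauche 3.2; COOH(0°)/iPr(60°) gauche 5.8; SH(120°)/I(180°) gauche 4.0; SH(120°)/iPr(60°) gauche 5.0 → 18.0 kJ/mol.
I at 240° (eclipsed): COOH(0°)/CHO(0°) eclipsed 11.6; SH(120°)/iPr(120°) eclipsed 13.3; H(240°)/I(240°) eclipsed 8.0 → 32.9 kJ/mol.
I at 300° (staggered): COOH(0°)/I(300°) gauche 3.7; COOH(0°)/CHO(60°) gauche 3.2; SH(120°)/CHO(60°) gauche 3.5; SH(120°)/iPr(180°) gauche 5.0 → 15.4 kJ/mol.
Max at 0° (33.4 kJ/mol), min at 300° (15.4 kJ/mol); barrier = 18.0 kJ/mol.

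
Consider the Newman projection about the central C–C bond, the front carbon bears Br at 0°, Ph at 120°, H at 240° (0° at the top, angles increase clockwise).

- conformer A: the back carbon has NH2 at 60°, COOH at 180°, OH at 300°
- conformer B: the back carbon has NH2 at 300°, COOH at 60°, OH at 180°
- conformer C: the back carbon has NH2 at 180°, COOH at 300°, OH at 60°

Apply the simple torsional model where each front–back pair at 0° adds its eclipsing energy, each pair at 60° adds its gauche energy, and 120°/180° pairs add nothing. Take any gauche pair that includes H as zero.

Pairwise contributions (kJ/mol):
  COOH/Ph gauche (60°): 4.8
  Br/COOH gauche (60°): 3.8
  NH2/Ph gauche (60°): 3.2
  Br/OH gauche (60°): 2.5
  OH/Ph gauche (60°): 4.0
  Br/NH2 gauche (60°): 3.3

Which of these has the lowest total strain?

A (staggered): Br(0°)/NH2(60°) gauche 3.3; Br(0°)/OH(300°) gauche 2.5; Ph(120°)/NH2(60°) gauche 3.2; Ph(120°)/COOH(180°) gauche 4.8 → 13.8 kJ/mol.
B (staggered): Br(0°)/NH2(300°) gauche 3.3; Br(0°)/COOH(60°) gauche 3.8; Ph(120°)/COOH(60°) gauche 4.8; Ph(120°)/OH(180°) gauche 4.0 → 15.9 kJ/mol.
C (staggered): Br(0°)/COOH(300°) gauche 3.8; Br(0°)/OH(60°) gauche 2.5; Ph(120°)/NH2(180°) gauche 3.2; Ph(120°)/OH(60°) gauche 4.0 → 13.5 kJ/mol.
C has the lowest total (13.5 kJ/mol).

C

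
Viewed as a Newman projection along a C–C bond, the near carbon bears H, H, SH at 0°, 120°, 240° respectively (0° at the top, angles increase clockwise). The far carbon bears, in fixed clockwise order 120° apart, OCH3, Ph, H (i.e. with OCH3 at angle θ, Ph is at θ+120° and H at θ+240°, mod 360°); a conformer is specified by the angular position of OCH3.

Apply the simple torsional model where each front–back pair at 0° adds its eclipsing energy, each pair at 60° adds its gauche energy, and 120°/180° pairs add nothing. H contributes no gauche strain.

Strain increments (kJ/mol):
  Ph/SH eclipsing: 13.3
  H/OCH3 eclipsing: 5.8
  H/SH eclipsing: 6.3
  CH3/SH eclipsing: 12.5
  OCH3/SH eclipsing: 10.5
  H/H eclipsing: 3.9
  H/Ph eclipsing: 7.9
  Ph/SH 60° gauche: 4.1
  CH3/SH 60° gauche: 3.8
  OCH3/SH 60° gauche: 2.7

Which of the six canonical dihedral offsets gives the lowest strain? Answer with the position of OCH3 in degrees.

300°

OCH3 at 0° (eclipsed): H–OCH3 eclipsed, H–Ph eclipsed, SH–H eclipsed; 5.8 + 7.9 + 6.3 = 20.0 kJ/mol.
OCH3 at 60° (staggered): SH–Ph gauche; 4.1 = 4.1 kJ/mol.
OCH3 at 120° (eclipsed): H–H eclipsed, H–OCH3 eclipsed, SH–Ph eclipsed; 3.9 + 5.8 + 13.3 = 23.0 kJ/mol.
OCH3 at 180° (staggered): SH–OCH3 gauche, SH–Ph gauche; 2.7 + 4.1 = 6.8 kJ/mol.
OCH3 at 240° (eclipsed): H–Ph eclipsed, H–H eclipsed, SH–OCH3 eclipsed; 7.9 + 3.9 + 10.5 = 22.3 kJ/mol.
OCH3 at 300° (staggered): SH–OCH3 gauche; 2.7 = 2.7 kJ/mol.
The minimum (2.7 kJ/mol) occurs with OCH3 at 300°.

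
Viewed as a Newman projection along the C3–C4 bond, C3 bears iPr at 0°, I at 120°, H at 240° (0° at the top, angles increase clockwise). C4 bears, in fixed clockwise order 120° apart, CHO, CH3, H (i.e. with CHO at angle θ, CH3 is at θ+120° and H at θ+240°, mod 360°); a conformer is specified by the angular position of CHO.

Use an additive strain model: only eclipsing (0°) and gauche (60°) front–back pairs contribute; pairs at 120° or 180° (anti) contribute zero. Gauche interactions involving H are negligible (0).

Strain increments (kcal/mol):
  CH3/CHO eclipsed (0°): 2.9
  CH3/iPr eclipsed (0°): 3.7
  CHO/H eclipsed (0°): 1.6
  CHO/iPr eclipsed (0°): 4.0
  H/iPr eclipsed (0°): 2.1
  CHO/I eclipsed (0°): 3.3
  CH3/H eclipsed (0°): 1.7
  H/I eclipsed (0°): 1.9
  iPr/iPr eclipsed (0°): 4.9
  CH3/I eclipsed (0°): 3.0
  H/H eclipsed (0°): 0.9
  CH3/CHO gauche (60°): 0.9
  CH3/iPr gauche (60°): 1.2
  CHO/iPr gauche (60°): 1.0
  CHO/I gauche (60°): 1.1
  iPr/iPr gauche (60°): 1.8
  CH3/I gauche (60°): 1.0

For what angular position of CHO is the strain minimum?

CHO at 0° (eclipsed): iPr–CHO eclipsed, I–CH3 eclipsed, H–H eclipsed; 4.0 + 3.0 + 0.9 = 7.9 kcal/mol.
CHO at 60° (staggered): iPr–CHO gauche, I–CHO gauche, I–CH3 gauche; 1.0 + 1.1 + 1.0 = 3.1 kcal/mol.
CHO at 120° (eclipsed): iPr–H eclipsed, I–CHO eclipsed, H–CH3 eclipsed; 2.1 + 3.3 + 1.7 = 7.1 kcal/mol.
CHO at 180° (staggered): iPr–CH3 gauche, I–CHO gauche; 1.2 + 1.1 = 2.3 kcal/mol.
CHO at 240° (eclipsed): iPr–CH3 eclipsed, I–H eclipsed, H–CHO eclipsed; 3.7 + 1.9 + 1.6 = 7.2 kcal/mol.
CHO at 300° (staggered): iPr–CHO gauche, iPr–CH3 gauche, I–CH3 gauche; 1.0 + 1.2 + 1.0 = 3.2 kcal/mol.
The minimum (2.3 kcal/mol) occurs with CHO at 180°.

180°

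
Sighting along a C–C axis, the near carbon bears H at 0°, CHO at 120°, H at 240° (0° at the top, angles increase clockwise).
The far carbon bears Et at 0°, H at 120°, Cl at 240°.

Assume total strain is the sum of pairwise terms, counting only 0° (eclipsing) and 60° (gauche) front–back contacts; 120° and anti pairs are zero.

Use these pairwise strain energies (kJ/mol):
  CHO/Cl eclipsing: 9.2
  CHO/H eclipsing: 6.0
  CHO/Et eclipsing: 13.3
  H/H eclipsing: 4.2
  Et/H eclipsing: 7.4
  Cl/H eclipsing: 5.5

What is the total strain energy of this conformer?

This conformer (eclipsed): H(0°)/Et(0°) eclipsed 7.4; CHO(120°)/H(120°) eclipsed 6.0; H(240°)/Cl(240°) eclipsed 5.5 → 18.9 kJ/mol.

18.9 kJ/mol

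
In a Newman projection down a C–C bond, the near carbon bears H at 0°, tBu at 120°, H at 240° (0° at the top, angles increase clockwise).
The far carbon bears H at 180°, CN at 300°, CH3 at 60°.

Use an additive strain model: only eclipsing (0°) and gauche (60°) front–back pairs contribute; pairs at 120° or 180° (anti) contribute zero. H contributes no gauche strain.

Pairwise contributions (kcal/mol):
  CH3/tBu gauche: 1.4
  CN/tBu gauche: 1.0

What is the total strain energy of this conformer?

1.4 kcal/mol

This conformer (staggered): tBu–CH3 gauche; 1.4 = 1.4 kcal/mol.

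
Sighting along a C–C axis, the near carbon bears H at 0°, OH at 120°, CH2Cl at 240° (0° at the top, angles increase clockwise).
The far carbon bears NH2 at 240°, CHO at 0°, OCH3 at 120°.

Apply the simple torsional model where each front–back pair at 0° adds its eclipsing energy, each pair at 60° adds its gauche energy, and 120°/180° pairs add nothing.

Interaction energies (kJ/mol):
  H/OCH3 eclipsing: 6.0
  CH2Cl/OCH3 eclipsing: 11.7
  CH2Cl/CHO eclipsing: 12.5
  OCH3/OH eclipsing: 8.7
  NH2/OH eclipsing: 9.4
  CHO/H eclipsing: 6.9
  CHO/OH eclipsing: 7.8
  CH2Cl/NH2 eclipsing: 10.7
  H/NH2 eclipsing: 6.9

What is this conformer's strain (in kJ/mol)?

26.3 kJ/mol

This conformer (eclipsed): H–CHO eclipsed, OH–OCH3 eclipsed, CH2Cl–NH2 eclipsed; 6.9 + 8.7 + 10.7 = 26.3 kJ/mol.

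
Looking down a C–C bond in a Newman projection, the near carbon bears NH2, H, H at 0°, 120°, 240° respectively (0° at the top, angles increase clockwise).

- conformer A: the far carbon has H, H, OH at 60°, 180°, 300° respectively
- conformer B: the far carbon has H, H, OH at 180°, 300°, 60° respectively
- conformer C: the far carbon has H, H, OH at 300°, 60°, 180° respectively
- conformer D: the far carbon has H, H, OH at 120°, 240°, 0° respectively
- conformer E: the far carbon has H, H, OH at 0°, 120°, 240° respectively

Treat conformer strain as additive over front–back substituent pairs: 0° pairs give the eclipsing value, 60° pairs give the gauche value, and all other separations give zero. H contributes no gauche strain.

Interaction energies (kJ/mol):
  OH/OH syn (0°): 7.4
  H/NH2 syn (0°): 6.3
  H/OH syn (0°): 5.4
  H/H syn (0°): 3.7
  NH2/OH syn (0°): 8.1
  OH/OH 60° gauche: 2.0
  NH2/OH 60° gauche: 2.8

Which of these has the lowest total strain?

C

A is staggered. NH2 at 0° is gauche with OH at 300° (2.8). Total 2.8 kJ/mol.
B is staggered. NH2 at 0° is gauche with OH at 60° (2.8). Total 2.8 kJ/mol.
C (staggered): no non-H gauche contacts → 0.0 kJ/mol.
D is eclipsed. NH2 at 0° is eclipsed with OH at 0° (8.1); H at 120° is eclipsed with H at 120° (3.7); H at 240° is eclipsed with H at 240° (3.7). Total 15.5 kJ/mol.
E is eclipsed. NH2 at 0° is eclipsed with H at 0° (6.3); H at 120° is eclipsed with H at 120° (3.7); H at 240° is eclipsed with OH at 240° (5.4). Total 15.4 kJ/mol.
C has the lowest total (0.0 kJ/mol).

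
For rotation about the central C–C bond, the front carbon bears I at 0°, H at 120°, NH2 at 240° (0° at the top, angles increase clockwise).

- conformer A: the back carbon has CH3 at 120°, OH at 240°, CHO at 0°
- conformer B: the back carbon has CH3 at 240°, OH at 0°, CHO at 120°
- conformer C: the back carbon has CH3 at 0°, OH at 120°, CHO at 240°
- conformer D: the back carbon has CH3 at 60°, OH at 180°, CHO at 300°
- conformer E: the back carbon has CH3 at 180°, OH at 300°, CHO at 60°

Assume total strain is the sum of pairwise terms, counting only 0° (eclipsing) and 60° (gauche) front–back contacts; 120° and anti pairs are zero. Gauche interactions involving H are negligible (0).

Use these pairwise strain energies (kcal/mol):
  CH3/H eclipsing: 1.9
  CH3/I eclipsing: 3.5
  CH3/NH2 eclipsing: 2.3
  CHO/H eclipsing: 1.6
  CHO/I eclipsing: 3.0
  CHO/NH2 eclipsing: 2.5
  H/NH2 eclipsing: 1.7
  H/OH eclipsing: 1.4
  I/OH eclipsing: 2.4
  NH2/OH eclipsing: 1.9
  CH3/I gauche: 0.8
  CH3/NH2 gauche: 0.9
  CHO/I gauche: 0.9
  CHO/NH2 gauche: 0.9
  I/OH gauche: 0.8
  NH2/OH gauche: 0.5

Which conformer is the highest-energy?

C

A is eclipsed. I at 0° is eclipsed with CHO at 0° (3.0); H at 120° is eclipsed with CH3 at 120° (1.9); NH2 at 240° is eclipsed with OH at 240° (1.9). Total 6.8 kcal/mol.
B is eclipsed. I at 0° is eclipsed with OH at 0° (2.4); H at 120° is eclipsed with CHO at 120° (1.6); NH2 at 240° is eclipsed with CH3 at 240° (2.3). Total 6.3 kcal/mol.
C is eclipsed. I at 0° is eclipsed with CH3 at 0° (3.5); H at 120° is eclipsed with OH at 120° (1.4); NH2 at 240° is eclipsed with CHO at 240° (2.5). Total 7.4 kcal/mol.
D is staggered. I at 0° is gauche with CH3 at 60° (0.8); I at 0° is gauche with CHO at 300° (0.9); NH2 at 240° is gauche with OH at 180° (0.5); NH2 at 240° is gauche with CHO at 300° (0.9). Total 3.1 kcal/mol.
E is staggered. I at 0° is gauche with OH at 300° (0.8); I at 0° is gauche with CHO at 60° (0.9); NH2 at 240° is gauche with CH3 at 180° (0.9); NH2 at 240° is gauche with OH at 300° (0.5). Total 3.1 kcal/mol.
C has the highest total (7.4 kcal/mol).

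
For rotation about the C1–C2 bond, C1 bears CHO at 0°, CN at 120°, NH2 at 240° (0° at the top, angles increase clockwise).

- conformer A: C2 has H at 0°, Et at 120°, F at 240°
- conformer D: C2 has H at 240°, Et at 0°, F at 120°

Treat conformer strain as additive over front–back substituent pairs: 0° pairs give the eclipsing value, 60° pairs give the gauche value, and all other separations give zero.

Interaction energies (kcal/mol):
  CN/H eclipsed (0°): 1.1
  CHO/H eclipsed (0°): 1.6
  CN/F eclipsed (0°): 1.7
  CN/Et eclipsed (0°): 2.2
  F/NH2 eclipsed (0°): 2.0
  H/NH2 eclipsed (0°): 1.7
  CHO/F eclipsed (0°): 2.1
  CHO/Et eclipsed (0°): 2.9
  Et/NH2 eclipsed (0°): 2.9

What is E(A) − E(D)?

A (eclipsed): CHO–H eclipsed, CN–Et eclipsed, NH2–F eclipsed; 1.6 + 2.2 + 2.0 = 5.8 kcal/mol.
D (eclipsed): CHO–Et eclipsed, CN–F eclipsed, NH2–H eclipsed; 2.9 + 1.7 + 1.7 = 6.3 kcal/mol.
E(A) − E(D) = 5.8 − 6.3 = -0.5 kcal/mol.

-0.5 kcal/mol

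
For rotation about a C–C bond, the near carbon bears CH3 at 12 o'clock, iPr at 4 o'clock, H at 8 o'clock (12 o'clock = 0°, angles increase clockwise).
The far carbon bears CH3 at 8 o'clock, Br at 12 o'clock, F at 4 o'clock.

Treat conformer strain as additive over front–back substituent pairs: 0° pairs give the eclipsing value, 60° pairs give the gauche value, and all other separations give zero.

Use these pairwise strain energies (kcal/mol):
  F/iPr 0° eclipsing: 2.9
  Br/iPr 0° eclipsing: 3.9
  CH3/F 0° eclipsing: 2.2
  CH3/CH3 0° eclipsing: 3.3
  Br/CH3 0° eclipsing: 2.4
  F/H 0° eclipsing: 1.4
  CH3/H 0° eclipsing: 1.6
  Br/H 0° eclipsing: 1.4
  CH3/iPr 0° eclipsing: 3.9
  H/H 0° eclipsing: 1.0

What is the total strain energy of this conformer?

6.9 kcal/mol

This conformer (eclipsed): CH3–Br eclipsed, iPr–F eclipsed, H–CH3 eclipsed; 2.4 + 2.9 + 1.6 = 6.9 kcal/mol.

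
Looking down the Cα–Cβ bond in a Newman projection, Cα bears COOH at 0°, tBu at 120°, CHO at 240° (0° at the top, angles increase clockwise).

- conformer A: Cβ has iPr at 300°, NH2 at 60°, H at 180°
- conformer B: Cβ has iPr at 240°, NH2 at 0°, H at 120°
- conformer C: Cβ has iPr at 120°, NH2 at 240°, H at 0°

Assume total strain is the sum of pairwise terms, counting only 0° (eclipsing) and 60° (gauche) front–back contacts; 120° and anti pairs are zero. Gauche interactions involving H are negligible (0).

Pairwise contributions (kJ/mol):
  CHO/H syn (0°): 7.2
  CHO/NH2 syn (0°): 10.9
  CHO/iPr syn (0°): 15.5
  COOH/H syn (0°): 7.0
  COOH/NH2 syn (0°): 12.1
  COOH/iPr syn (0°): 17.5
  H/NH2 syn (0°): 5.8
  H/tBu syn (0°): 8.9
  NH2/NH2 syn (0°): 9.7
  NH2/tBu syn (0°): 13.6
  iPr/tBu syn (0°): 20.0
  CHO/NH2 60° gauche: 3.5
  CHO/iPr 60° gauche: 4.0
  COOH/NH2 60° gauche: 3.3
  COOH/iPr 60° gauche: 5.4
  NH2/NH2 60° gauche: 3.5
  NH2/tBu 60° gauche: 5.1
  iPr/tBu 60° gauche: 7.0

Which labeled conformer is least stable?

A (staggered): COOH(0°)/iPr(300°) gauche 5.4; COOH(0°)/NH2(60°) gauche 3.3; tBu(120°)/NH2(60°) gauche 5.1; CHO(240°)/iPr(300°) gauche 4.0 → 17.8 kJ/mol.
B (eclipsed): COOH(0°)/NH2(0°) eclipsed 12.1; tBu(120°)/H(120°) eclipsed 8.9; CHO(240°)/iPr(240°) eclipsed 15.5 → 36.5 kJ/mol.
C (eclipsed): COOH(0°)/H(0°) eclipsed 7.0; tBu(120°)/iPr(120°) eclipsed 20.0; CHO(240°)/NH2(240°) eclipsed 10.9 → 37.9 kJ/mol.
C has the highest total (37.9 kJ/mol).

C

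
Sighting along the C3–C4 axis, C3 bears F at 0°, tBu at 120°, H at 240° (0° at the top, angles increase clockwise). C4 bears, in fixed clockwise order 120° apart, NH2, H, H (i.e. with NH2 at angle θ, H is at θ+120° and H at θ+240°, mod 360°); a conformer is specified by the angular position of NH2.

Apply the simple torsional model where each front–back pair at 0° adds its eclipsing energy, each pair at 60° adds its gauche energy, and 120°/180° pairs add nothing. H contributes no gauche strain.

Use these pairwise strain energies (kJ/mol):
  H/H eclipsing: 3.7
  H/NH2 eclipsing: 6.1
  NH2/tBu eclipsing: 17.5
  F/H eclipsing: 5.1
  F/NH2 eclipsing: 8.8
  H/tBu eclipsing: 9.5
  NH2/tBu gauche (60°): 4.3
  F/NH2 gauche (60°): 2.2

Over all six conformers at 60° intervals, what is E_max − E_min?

NH2 at 0° (eclipsed): F–NH2 eclipsed, tBu–H eclipsed, H–H eclipsed; 8.8 + 9.5 + 3.7 = 22.0 kJ/mol.
NH2 at 60° (staggered): F–NH2 gauche, tBu–NH2 gauche; 2.2 + 4.3 = 6.5 kJ/mol.
NH2 at 120° (eclipsed): F–H eclipsed, tBu–NH2 eclipsed, H–H eclipsed; 5.1 + 17.5 + 3.7 = 26.3 kJ/mol.
NH2 at 180° (staggered): tBu–NH2 gauche; 4.3 = 4.3 kJ/mol.
NH2 at 240° (eclipsed): F–H eclipsed, tBu–H eclipsed, H–NH2 eclipsed; 5.1 + 9.5 + 6.1 = 20.7 kJ/mol.
NH2 at 300° (staggered): F–NH2 gauche; 2.2 = 2.2 kJ/mol.
Max at 120° (26.3 kJ/mol), min at 300° (2.2 kJ/mol); barrier = 24.1 kJ/mol.

24.1 kJ/mol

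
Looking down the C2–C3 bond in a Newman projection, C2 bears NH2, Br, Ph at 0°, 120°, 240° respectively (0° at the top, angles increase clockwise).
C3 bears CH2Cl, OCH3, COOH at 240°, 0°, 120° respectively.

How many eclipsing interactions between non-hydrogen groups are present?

3

Non-H eclipsing pairs: NH2(0°)/OCH3(0°); Br(120°)/COOH(120°); Ph(240°)/CH2Cl(240°) — 3 interactions.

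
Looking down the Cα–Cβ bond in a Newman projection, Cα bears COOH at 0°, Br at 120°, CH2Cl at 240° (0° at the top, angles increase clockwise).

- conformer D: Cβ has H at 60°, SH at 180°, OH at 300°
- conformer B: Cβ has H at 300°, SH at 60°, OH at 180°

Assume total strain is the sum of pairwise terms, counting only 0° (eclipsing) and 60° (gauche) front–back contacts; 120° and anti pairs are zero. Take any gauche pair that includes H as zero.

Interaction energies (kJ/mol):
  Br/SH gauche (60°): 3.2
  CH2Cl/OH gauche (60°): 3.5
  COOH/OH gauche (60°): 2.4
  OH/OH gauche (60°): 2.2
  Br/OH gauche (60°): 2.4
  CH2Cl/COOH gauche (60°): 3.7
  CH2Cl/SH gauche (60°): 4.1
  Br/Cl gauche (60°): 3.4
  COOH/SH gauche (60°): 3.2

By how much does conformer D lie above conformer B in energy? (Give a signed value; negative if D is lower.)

+0.9 kJ/mol

D (staggered): COOH(0°)/OH(300°) gauche 2.4; Br(120°)/SH(180°) gauche 3.2; CH2Cl(240°)/SH(180°) gauche 4.1; CH2Cl(240°)/OH(300°) gauche 3.5 → 13.2 kJ/mol.
B (staggered): COOH(0°)/SH(60°) gauche 3.2; Br(120°)/SH(60°) gauche 3.2; Br(120°)/OH(180°) gauche 2.4; CH2Cl(240°)/OH(180°) gauche 3.5 → 12.3 kJ/mol.
E(D) − E(B) = 13.2 − 12.3 = +0.9 kJ/mol.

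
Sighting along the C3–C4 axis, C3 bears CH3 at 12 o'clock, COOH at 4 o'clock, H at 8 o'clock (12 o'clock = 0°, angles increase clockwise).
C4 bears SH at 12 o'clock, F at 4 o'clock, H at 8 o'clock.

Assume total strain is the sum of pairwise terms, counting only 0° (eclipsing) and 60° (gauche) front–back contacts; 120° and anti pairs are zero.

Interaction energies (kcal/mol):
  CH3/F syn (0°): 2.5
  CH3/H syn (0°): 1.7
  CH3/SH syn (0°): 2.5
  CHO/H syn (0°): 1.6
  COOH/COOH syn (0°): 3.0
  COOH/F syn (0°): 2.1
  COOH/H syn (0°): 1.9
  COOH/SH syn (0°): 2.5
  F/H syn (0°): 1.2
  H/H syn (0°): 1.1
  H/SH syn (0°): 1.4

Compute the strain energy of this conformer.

5.7 kcal/mol

This conformer (eclipsed): CH3–SH eclipsed, COOH–F eclipsed, H–H eclipsed; 2.5 + 2.1 + 1.1 = 5.7 kcal/mol.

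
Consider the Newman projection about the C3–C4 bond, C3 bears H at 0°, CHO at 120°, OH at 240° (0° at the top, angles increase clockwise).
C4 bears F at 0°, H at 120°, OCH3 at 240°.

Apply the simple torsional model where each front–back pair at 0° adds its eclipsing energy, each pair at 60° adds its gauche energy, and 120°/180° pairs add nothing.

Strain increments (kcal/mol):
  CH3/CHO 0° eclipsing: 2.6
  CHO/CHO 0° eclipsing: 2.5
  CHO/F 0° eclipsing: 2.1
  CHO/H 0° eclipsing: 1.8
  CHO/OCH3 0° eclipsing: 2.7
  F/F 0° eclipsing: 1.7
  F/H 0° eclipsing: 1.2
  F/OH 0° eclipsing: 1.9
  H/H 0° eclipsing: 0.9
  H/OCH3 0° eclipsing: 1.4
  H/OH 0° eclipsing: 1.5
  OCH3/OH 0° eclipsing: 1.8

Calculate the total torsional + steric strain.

This conformer (eclipsed): H–F eclipsed, CHO–H eclipsed, OH–OCH3 eclipsed; 1.2 + 1.8 + 1.8 = 4.8 kcal/mol.

4.8 kcal/mol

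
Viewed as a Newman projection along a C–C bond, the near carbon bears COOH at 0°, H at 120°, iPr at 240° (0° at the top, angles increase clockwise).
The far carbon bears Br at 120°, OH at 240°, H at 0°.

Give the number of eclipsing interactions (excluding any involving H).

Non-H eclipsing pairs: iPr(240°)/OH(240°) — 1 interaction.

1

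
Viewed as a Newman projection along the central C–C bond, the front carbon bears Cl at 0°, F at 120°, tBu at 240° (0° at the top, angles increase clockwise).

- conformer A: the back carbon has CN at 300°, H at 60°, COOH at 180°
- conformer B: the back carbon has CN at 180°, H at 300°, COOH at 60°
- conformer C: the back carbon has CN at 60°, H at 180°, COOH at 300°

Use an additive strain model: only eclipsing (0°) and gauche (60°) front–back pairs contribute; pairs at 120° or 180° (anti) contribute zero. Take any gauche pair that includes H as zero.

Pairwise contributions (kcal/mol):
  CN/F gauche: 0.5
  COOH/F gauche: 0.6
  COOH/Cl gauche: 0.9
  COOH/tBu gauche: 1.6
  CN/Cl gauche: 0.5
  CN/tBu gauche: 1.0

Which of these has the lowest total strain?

A (staggered): Cl(0°)/CN(300°) gauche 0.5; F(120°)/COOH(180°) gauche 0.6; tBu(240°)/CN(300°) gauche 1.0; tBu(240°)/COOH(180°) gauche 1.6 → 3.7 kcal/mol.
B (staggered): Cl(0°)/COOH(60°) gauche 0.9; F(120°)/CN(180°) gauche 0.5; F(120°)/COOH(60°) gauche 0.6; tBu(240°)/CN(180°) gauche 1.0 → 3.0 kcal/mol.
C (staggered): Cl(0°)/CN(60°) gauche 0.5; Cl(0°)/COOH(300°) gauche 0.9; F(120°)/CN(60°) gauche 0.5; tBu(240°)/COOH(300°) gauche 1.6 → 3.5 kcal/mol.
B has the lowest total (3.0 kcal/mol).

B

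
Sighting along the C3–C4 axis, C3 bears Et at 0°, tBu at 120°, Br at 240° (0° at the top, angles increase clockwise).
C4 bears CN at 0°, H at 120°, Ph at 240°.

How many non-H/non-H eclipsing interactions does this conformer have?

2

Non-H eclipsing pairs: Et(0°)/CN(0°); Br(240°)/Ph(240°) — 2 interactions.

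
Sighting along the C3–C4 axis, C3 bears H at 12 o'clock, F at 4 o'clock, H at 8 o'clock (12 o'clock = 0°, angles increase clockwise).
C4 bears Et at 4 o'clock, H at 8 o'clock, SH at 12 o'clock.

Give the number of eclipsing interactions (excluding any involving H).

Non-H eclipsing pairs: F(120°)/Et(120°) — 1 interaction.

1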